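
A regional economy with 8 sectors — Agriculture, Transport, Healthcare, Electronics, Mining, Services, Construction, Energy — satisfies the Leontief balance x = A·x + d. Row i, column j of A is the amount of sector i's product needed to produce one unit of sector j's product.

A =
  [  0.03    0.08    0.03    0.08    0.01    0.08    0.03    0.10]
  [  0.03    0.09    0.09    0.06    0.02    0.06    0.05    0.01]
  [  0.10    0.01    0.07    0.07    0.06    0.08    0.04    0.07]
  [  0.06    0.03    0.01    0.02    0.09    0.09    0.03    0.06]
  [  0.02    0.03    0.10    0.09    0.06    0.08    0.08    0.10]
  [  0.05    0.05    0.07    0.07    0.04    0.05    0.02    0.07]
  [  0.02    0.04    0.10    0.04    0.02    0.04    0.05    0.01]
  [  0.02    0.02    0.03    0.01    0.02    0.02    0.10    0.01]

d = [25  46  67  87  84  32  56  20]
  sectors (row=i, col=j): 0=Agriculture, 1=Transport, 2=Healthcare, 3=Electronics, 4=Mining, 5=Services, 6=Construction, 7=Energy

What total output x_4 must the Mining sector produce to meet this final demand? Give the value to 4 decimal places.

Form M = I − A:
  [  0.97   -0.08   -0.03   -0.08   -0.01   -0.08   -0.03   -0.10]
  [ -0.03    0.91   -0.09   -0.06   -0.02   -0.06   -0.05   -0.01]
  [ -0.10   -0.01    0.93   -0.07   -0.06   -0.08   -0.04   -0.07]
  [ -0.06   -0.03   -0.01    0.98   -0.09   -0.09   -0.03   -0.06]
  [ -0.02   -0.03   -0.10   -0.09    0.94   -0.08   -0.08   -0.10]
  [ -0.05   -0.05   -0.07   -0.07   -0.04    0.95   -0.02   -0.07]
  [ -0.02   -0.04   -0.10   -0.04   -0.02   -0.04    0.95   -0.01]
  [ -0.02   -0.02   -0.03   -0.01   -0.02   -0.02   -0.10    0.99]
Leontief inverse L = M⁻¹:
  [  1.0600    0.1115    0.0709    0.1147    0.0386    0.1220    0.0658    0.1334]
  [  0.0639    1.1213    0.1352    0.0994    0.0499    0.1056    0.0812    0.0467]
  [  0.1368    0.0448    1.1181    0.1166    0.0949    0.1335    0.0809    0.1202]
  [  0.0851    0.0589    0.0522    1.0582    0.1158    0.1301    0.0643    0.0986]
  [  0.0621    0.0644    0.1569    0.1378    1.1008    0.1368    0.1275    0.1485]
  [  0.0817    0.0792    0.1108    0.1074    0.0700    1.0945    0.0552    0.1084]
  [  0.0481    0.0618    0.1357    0.0712    0.0443    0.0760    1.0749    0.0401]
  [  0.0355    0.0360    0.0577    0.0307    0.0340    0.0425    0.1183    1.0276]
Total output x = L · d:
  x_0 = 1.0600·25 + 0.1115·46 + 0.0709·67 + 0.1147·87 + 0.0386·84 + 0.1220·32 + 0.0658·56 + 0.1334·20 = 59.8609
  x_1 = 0.0639·25 + 1.1213·46 + 0.1352·67 + 0.0994·87 + 0.0499·84 + 0.1056·32 + 0.0812·56 + 0.0467·20 = 83.9406
  x_2 = 0.1368·25 + 0.0448·46 + 1.1181·67 + 0.1166·87 + 0.0949·84 + 0.1335·32 + 0.0809·56 + 0.1202·20 = 109.7143
  x_3 = 0.0851·25 + 0.0589·46 + 0.0522·67 + 1.0582·87 + 0.1158·84 + 0.1301·32 + 0.0643·56 + 0.0986·20 = 119.8585
  x_4 = 0.0621·25 + 0.0644·46 + 0.1569·67 + 0.1378·87 + 1.1008·84 + 0.1368·32 + 0.1275·56 + 0.1485·20 = 133.9658
  x_5 = 0.0817·25 + 0.0792·46 + 0.1108·67 + 0.1074·87 + 0.0700·84 + 1.0945·32 + 0.0552·56 + 0.1084·20 = 68.6117
  x_6 = 0.0481·25 + 0.0618·46 + 0.1357·67 + 0.0712·87 + 0.0443·84 + 0.0760·32 + 1.0749·56 + 0.0401·20 = 86.4727
  x_7 = 0.0355·25 + 0.0360·46 + 0.0577·67 + 0.0307·87 + 0.0340·84 + 0.0425·32 + 0.1183·56 + 1.0276·20 = 40.4696

133.9658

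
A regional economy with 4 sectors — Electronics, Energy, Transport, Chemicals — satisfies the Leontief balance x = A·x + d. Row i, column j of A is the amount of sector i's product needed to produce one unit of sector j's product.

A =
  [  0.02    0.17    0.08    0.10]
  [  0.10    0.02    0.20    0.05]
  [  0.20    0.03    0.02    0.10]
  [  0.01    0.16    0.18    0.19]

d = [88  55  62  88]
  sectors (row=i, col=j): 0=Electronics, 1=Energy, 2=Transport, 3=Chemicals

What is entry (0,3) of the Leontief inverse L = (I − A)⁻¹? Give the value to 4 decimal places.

L[0,3] = 0.1668

Form M = I − A:
  [  0.98   -0.17   -0.08   -0.10]
  [ -0.10    0.98   -0.20   -0.05]
  [ -0.20   -0.03    0.98   -0.10]
  [ -0.01   -0.16   -0.18    0.81]
Leontief inverse L = M⁻¹:
  [  1.0778    0.2192    0.1633    0.1668]
  [  0.1629    1.0757    0.2545    0.1179]
  [  0.2349    0.1019    1.0916    0.1701]
  [  0.0977    0.2378    0.2949    1.2977]
Total output x = L · d:
  x_0 = 1.0778·88 + 0.2192·55 + 0.1633·62 + 0.1668·88 = 131.7057
  x_1 = 0.1629·88 + 1.0757·55 + 0.2545·62 + 0.1179·88 = 99.6567
  x_2 = 0.2349·88 + 0.1019·55 + 1.0916·62 + 0.1701·88 = 108.9252
  x_3 = 0.0977·88 + 0.2378·55 + 0.2949·62 + 1.2977·88 = 154.1588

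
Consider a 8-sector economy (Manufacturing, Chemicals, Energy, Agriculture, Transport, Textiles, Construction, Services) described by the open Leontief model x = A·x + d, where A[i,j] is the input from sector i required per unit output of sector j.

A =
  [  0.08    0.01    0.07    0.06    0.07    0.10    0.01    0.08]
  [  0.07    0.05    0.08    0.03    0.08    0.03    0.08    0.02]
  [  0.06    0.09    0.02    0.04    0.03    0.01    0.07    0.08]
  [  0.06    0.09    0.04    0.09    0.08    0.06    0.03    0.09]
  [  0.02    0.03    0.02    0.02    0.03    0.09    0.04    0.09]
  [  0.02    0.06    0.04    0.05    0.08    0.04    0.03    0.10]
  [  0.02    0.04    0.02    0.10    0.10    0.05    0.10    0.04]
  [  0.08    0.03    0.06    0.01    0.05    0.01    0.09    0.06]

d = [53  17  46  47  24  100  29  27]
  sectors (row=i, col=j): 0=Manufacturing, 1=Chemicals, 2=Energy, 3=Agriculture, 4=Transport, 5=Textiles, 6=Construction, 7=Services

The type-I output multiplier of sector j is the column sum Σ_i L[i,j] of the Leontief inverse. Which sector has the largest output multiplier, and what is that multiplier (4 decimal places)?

Services (1.9857)

Form M = I − A:
  [  0.92   -0.01   -0.07   -0.06   -0.07   -0.10   -0.01   -0.08]
  [ -0.07    0.95   -0.08   -0.03   -0.08   -0.03   -0.08   -0.02]
  [ -0.06   -0.09    0.98   -0.04   -0.03   -0.01   -0.07   -0.08]
  [ -0.06   -0.09   -0.04    0.91   -0.08   -0.06   -0.03   -0.09]
  [ -0.02   -0.03   -0.02   -0.02    0.97   -0.09   -0.04   -0.09]
  [ -0.02   -0.06   -0.04   -0.05   -0.08    0.96   -0.03   -0.10]
  [ -0.02   -0.04   -0.02   -0.10   -0.10   -0.05    0.90   -0.04]
  [ -0.08   -0.03   -0.06   -0.01   -0.05   -0.01   -0.09    0.94]
Leontief inverse L = M⁻¹:
  [  1.1236    0.0508    0.1066    0.0983    0.1212    0.1415    0.0531    0.1441]
  [  0.1079    1.0869    0.1118    0.0690    0.1289    0.0700    0.1242    0.0735]
  [  0.0989    0.1220    1.0538    0.0749    0.0778    0.0443    0.1138    0.1249]
  [  0.1106    0.1362    0.0838    1.1342    0.1408    0.1067    0.0831    0.1564]
  [  0.0493    0.0577    0.0463    0.0468    1.0686    0.1158    0.0754    0.1317]
  [  0.0580    0.0948    0.0723    0.0816    0.1249    1.0736    0.0738    0.1502]
  [  0.0581    0.0816    0.0532    0.1446    0.1556    0.0936    1.1479    0.0988]
  [  0.1154    0.0601    0.0891    0.0446    0.0940    0.0448    0.1313    1.1061]
Total output x = L · d:
  x_0 = 1.1236·53 + 0.0508·17 + 0.1066·46 + 0.0983·47 + 0.1212·24 + 0.1415·100 + 0.0531·29 + 0.1441·27 = 92.4268
  x_1 = 0.1079·53 + 1.0869·17 + 0.1118·46 + 0.0690·47 + 0.1289·24 + 0.0700·100 + 0.1242·29 + 0.0735·27 = 48.2651
  x_2 = 0.0989·53 + 0.1220·17 + 1.0538·46 + 0.0749·47 + 0.0778·24 + 0.0443·100 + 0.1138·29 + 0.1249·27 = 72.2791
  x_3 = 0.1106·53 + 0.1362·17 + 0.0838·46 + 1.1342·47 + 0.1408·24 + 0.1067·100 + 0.0831·29 + 0.1564·27 = 86.0171
  x_4 = 0.0493·53 + 0.0577·17 + 0.0463·46 + 0.0468·47 + 1.0686·24 + 0.1158·100 + 0.0754·29 + 0.1317·27 = 50.8924
  x_5 = 0.0580·53 + 0.0948·17 + 0.0723·46 + 0.0816·47 + 0.1249·24 + 1.0736·100 + 0.0738·29 + 0.1502·27 = 128.4008
  x_6 = 0.0581·53 + 0.0816·17 + 0.0532·46 + 0.1446·47 + 0.1556·24 + 0.0936·100 + 1.1479·29 + 0.0988·27 = 62.7615
  x_7 = 0.1154·53 + 0.0601·17 + 0.0891·46 + 0.0446·47 + 0.0940·24 + 0.0448·100 + 0.1313·29 + 1.1061·27 = 53.7406
Output multipliers (column sums of L):
  Manufacturing: 1.7216
  Chemicals: 1.6902
  Energy: 1.6169
  Agriculture: 1.6940
  Transport: 1.9119
  Textiles: 1.6903
  Construction: 1.8026
  Services: 1.9857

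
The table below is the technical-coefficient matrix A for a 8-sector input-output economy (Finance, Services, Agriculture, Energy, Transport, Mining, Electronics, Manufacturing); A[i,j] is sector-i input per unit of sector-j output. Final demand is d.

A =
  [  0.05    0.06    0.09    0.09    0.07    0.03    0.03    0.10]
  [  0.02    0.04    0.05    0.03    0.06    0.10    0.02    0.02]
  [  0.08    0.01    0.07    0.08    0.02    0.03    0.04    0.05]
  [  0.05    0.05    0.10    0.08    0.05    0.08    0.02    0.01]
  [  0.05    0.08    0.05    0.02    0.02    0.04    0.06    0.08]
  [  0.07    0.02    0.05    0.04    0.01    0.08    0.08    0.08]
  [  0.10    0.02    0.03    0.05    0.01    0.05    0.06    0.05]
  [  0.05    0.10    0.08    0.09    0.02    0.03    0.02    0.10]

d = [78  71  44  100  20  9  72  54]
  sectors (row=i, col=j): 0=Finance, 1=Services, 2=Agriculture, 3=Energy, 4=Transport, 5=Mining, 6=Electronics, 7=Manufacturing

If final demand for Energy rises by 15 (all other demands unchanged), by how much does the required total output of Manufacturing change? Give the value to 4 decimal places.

Form M = I − A:
  [  0.95   -0.06   -0.09   -0.09   -0.07   -0.03   -0.03   -0.10]
  [ -0.02    0.96   -0.05   -0.03   -0.06   -0.10   -0.02   -0.02]
  [ -0.08   -0.01    0.93   -0.08   -0.02   -0.03   -0.04   -0.05]
  [ -0.05   -0.05   -0.10    0.92   -0.05   -0.08   -0.02   -0.01]
  [ -0.05   -0.08   -0.05   -0.02    0.98   -0.04   -0.06   -0.08]
  [ -0.07   -0.02   -0.05   -0.04   -0.01    0.92   -0.08   -0.08]
  [ -0.10   -0.02   -0.03   -0.05   -0.01   -0.05    0.94   -0.05]
  [ -0.05   -0.10   -0.08   -0.09   -0.02   -0.03   -0.02    0.90]
Leontief inverse L = M⁻¹:
  [  1.1014    0.1056    0.1532    0.1486    0.1004    0.0782    0.0634    0.1543]
  [  0.0549    1.0654    0.0871    0.0633    0.0772    0.1337    0.0470    0.0567]
  [  0.1204    0.0416    1.1185    0.1266    0.0436    0.0643    0.0652    0.0911]
  [  0.0951    0.0817    0.1517    1.1272    0.0753    0.1228    0.0516    0.0538]
  [  0.0900    0.1131    0.0953    0.0636    1.0431    0.0779    0.0865    0.1230]
  [  0.1172    0.0550    0.1007    0.0901    0.0336    1.1196    0.1113    0.1295]
  [  0.1396    0.0512    0.0757    0.0944    0.0333    0.0843    1.0859    0.0927]
  [  0.0965    0.1416    0.1399    0.1458    0.0506    0.0781    0.0495    1.1486]
Total output x = L · d:
  x_0 = 1.1014·78 + 0.1056·71 + 0.1532·44 + 0.1486·100 + 0.1004·20 + 0.0782·9 + 0.0634·72 + 0.1543·54 = 130.6178
  x_1 = 0.0549·78 + 1.0654·71 + 0.0871·44 + 0.0633·100 + 0.0772·20 + 0.1337·9 + 0.0470·72 + 0.0567·54 = 99.2803
  x_2 = 0.1204·78 + 0.0416·71 + 1.1185·44 + 0.1266·100 + 0.0436·20 + 0.0643·9 + 0.0652·72 + 0.0911·54 = 85.2850
  x_3 = 0.0951·78 + 0.0817·71 + 0.1517·44 + 1.1272·100 + 0.0753·20 + 0.1228·9 + 0.0516·72 + 0.0538·54 = 141.8468
  x_4 = 0.0900·78 + 0.1131·71 + 0.0953·44 + 0.0636·100 + 1.0431·20 + 0.0779·9 + 0.0865·72 + 0.1230·54 = 60.0286
  x_5 = 0.1172·78 + 0.0550·71 + 0.1007·44 + 0.0901·100 + 0.0336·20 + 1.1196·9 + 0.1113·72 + 0.1295·54 = 52.2489
  x_6 = 0.1396·78 + 0.0512·71 + 0.0757·44 + 0.0944·100 + 0.0333·20 + 0.0843·9 + 1.0859·72 + 0.0927·54 = 111.9062
  x_7 = 0.0965·78 + 0.1416·71 + 0.1399·44 + 0.1458·100 + 0.0506·20 + 0.0781·9 + 0.0495·72 + 1.1486·54 = 105.6157
Δx_7 = L[7,3] · Δd_3 = 0.1458 · 15 = 2.1866

2.1866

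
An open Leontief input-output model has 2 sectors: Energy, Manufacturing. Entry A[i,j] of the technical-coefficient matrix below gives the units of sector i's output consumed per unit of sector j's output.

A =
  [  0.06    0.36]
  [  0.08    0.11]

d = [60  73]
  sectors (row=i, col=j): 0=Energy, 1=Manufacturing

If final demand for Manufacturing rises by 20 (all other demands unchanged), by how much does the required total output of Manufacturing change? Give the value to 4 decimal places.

23.2731

Form M = I − A:
  [  0.94   -0.36]
  [ -0.08    0.89]
Leontief inverse L = M⁻¹:
  [  1.1018    0.4457]
  [  0.0990    1.1637]
Total output x = L · d:
  x_0 = 1.1018·60 + 0.4457·73 = 98.6383
  x_1 = 0.0990·60 + 1.1637·73 = 90.8888
Δx_1 = L[1,1] · Δd_1 = 1.1637 · 20 = 23.2731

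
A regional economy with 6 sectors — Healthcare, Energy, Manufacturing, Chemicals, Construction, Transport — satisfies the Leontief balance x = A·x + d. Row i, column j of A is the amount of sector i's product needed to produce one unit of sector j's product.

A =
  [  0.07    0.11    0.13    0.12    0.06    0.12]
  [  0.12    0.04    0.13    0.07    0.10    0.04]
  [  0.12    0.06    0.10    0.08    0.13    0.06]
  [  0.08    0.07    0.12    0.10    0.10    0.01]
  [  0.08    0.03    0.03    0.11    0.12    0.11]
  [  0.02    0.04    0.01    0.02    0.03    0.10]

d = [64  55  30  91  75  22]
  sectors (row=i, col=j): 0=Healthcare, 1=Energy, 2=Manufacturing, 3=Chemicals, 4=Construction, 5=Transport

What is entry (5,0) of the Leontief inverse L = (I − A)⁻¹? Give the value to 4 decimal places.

Form M = I − A:
  [  0.93   -0.11   -0.13   -0.12   -0.06   -0.12]
  [ -0.12    0.96   -0.13   -0.07   -0.10   -0.04]
  [ -0.12   -0.06    0.90   -0.08   -0.13   -0.06]
  [ -0.08   -0.07   -0.12    0.90   -0.10   -0.01]
  [ -0.08   -0.03   -0.03   -0.11    0.88   -0.11]
  [ -0.02   -0.04   -0.01   -0.02   -0.03    0.90]
Leontief inverse L = M⁻¹:
  [  1.1647    0.1770    0.2301    0.2141    0.1647    0.2010]
  [  0.2027    1.1008    0.2171    0.1581    0.1929    0.1158]
  [  0.2075    0.1241    1.1915    0.1744    0.2289    0.1425]
  [  0.1637    0.1276    0.2076    1.1867    0.1939    0.0782]
  [  0.1460    0.0813    0.0994    0.1849    1.1973    0.1781]
  [  0.0457    0.0598    0.0359    0.0463    0.0590    1.1300]
Total output x = L · d:
  x_0 = 1.1647·64 + 0.1770·55 + 0.2301·30 + 0.2141·91 + 0.1647·75 + 0.2010·22 = 127.4329
  x_1 = 0.2027·64 + 1.1008·55 + 0.2171·30 + 0.1581·91 + 0.1929·75 + 0.1158·22 = 111.4362
  x_2 = 0.2075·64 + 0.1241·55 + 1.1915·30 + 0.1744·91 + 0.2289·75 + 0.1425·22 = 92.0200
  x_3 = 0.1637·64 + 0.1276·55 + 0.2076·30 + 1.1867·91 + 0.1939·75 + 0.0782·22 = 147.9775
  x_4 = 0.1460·64 + 0.0813·55 + 0.0994·30 + 0.1849·91 + 1.1973·75 + 0.1781·22 = 127.3434
  x_5 = 0.0457·64 + 0.0598·55 + 0.0359·30 + 0.0463·91 + 0.0590·75 + 1.1300·22 = 40.7846

L[5,0] = 0.0457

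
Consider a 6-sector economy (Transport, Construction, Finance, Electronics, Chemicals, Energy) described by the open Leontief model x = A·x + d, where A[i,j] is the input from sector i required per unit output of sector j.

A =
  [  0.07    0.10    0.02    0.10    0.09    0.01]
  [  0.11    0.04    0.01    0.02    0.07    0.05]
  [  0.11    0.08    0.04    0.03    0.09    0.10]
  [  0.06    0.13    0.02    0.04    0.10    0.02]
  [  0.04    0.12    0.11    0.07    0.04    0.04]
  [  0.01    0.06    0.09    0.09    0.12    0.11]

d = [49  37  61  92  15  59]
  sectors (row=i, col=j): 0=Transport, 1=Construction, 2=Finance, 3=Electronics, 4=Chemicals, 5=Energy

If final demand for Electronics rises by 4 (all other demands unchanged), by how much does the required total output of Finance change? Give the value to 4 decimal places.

0.3092

Form M = I − A:
  [  0.93   -0.10   -0.02   -0.10   -0.09   -0.01]
  [ -0.11    0.96   -0.01   -0.02   -0.07   -0.05]
  [ -0.11   -0.08    0.96   -0.03   -0.09   -0.10]
  [ -0.06   -0.13   -0.02    0.96   -0.10   -0.02]
  [ -0.04   -0.12   -0.11   -0.07    0.96   -0.04]
  [ -0.01   -0.06   -0.09   -0.09   -0.12    0.89]
Leontief inverse L = M⁻¹:
  [  1.1145    0.1578    0.0469    0.1343    0.1389    0.0359]
  [  0.1414    1.0848    0.0348    0.0533    0.1102    0.0726]
  [  0.1577    0.1445    1.0786    0.0773    0.1519    0.1396]
  [  0.1030    0.1810    0.0474    1.0726    0.1449    0.0473]
  [  0.0922    0.1774    0.1390    0.1050    1.0970    0.0783]
  [  0.0608    0.1317    0.1355    0.1355    0.1869    1.1583]
Total output x = L · d:
  x_0 = 1.1145·49 + 0.1578·37 + 0.0469·61 + 0.1343·92 + 0.1389·15 + 0.0359·59 = 79.8757
  x_1 = 0.1414·49 + 1.0848·37 + 0.0348·61 + 0.0533·92 + 0.1102·15 + 0.0726·59 = 60.0253
  x_2 = 0.1577·49 + 0.1445·37 + 1.0786·61 + 0.0773·92 + 0.1519·15 + 0.1396·59 = 96.4967
  x_3 = 0.1030·49 + 0.1810·37 + 0.0474·61 + 1.0726·92 + 0.1449·15 + 0.0473·59 = 118.2811
  x_4 = 0.0922·49 + 0.1774·37 + 0.1390·61 + 0.1050·92 + 1.0970·15 + 0.0783·59 = 50.2936
  x_5 = 0.0608·49 + 0.1317·37 + 0.1355·61 + 0.1355·92 + 0.1869·15 + 1.1583·59 = 99.7365
Δx_2 = L[2,3] · Δd_3 = 0.0773 · 4 = 0.3092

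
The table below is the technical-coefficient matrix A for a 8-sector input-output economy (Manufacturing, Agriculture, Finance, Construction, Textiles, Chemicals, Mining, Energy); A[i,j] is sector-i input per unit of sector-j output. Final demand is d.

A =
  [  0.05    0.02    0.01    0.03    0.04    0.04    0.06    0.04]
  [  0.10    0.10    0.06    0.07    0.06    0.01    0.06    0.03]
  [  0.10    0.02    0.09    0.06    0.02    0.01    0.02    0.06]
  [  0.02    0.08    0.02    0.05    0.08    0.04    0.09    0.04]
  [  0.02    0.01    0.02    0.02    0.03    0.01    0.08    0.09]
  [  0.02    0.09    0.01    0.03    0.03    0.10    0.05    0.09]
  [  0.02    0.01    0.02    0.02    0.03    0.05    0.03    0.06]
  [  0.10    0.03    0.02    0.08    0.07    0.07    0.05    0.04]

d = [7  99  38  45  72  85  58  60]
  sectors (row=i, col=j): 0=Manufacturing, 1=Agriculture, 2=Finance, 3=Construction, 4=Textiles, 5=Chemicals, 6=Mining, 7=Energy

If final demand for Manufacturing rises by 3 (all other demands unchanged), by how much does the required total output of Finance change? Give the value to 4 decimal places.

0.4067

Form M = I − A:
  [  0.95   -0.02   -0.01   -0.03   -0.04   -0.04   -0.06   -0.04]
  [ -0.10    0.90   -0.06   -0.07   -0.06   -0.01   -0.06   -0.03]
  [ -0.10   -0.02    0.91   -0.06   -0.02   -0.01   -0.02   -0.06]
  [ -0.02   -0.08   -0.02    0.95   -0.08   -0.04   -0.09   -0.04]
  [ -0.02   -0.01   -0.02   -0.02    0.97   -0.01   -0.08   -0.09]
  [ -0.02   -0.09   -0.01   -0.03   -0.03    0.90   -0.05   -0.09]
  [ -0.02   -0.01   -0.02   -0.02   -0.03   -0.05    0.97   -0.06]
  [ -0.10   -0.03   -0.02   -0.08   -0.07   -0.07   -0.05    0.96]
Leontief inverse L = M⁻¹:
  [  1.0712    0.0385    0.0207    0.0485    0.0602    0.0609    0.0851    0.0658]
  [  0.1428    1.1337    0.0849    0.1047    0.0958    0.0368    0.1038    0.0700]
  [  0.1356    0.0430    1.1097    0.0883    0.0476    0.0333    0.0525    0.0909]
  [  0.0529    0.1098    0.0392    1.0785    0.1103    0.0663    0.1275    0.0775]
  [  0.0437    0.0249    0.0312    0.0400    1.0506    0.0306    0.1027    0.1140]
  [  0.0583    0.1269    0.0290    0.0628    0.0631    1.1338    0.0882    0.1285]
  [  0.0400    0.0268    0.0297    0.0374    0.0476    0.0694    1.0509    0.0826]
  [  0.1328    0.0619    0.0371    0.1095    0.1031    0.1022    0.0925    1.0811]
Total output x = L · d:
  x_0 = 1.0712·7 + 0.0385·99 + 0.0207·38 + 0.0485·45 + 0.0602·72 + 0.0609·85 + 0.0851·58 + 0.0658·60 = 32.6754
  x_1 = 0.1428·7 + 1.1337·99 + 0.0849·38 + 0.1047·45 + 0.0958·72 + 0.0368·85 + 0.1038·58 + 0.0700·60 = 141.4225
  x_2 = 0.1356·7 + 0.0430·99 + 1.1097·38 + 0.0883·45 + 0.0476·72 + 0.0333·85 + 0.0525·58 + 0.0909·60 = 66.1045
  x_3 = 0.0529·7 + 0.1098·99 + 0.0392·38 + 1.0785·45 + 0.1103·72 + 0.0663·85 + 0.1275·58 + 0.0775·60 = 86.8801
  x_4 = 0.0437·7 + 0.0249·99 + 0.0312·38 + 0.0400·45 + 1.0506·72 + 0.0306·85 + 0.1027·58 + 0.1140·60 = 96.7926
  x_5 = 0.0583·7 + 0.1269·99 + 0.0290·38 + 0.0628·45 + 0.0631·72 + 1.1338·85 + 0.0882·58 + 0.1285·60 = 130.6426
  x_6 = 0.0400·7 + 0.0268·99 + 0.0297·38 + 0.0374·45 + 0.0476·72 + 0.0694·85 + 1.0509·58 + 0.0826·60 = 80.9772
  x_7 = 0.1328·7 + 0.0619·99 + 0.0371·38 + 0.1095·45 + 0.1031·72 + 0.1022·85 + 0.0925·58 + 1.0811·60 = 99.7417
Δx_2 = L[2,0] · Δd_0 = 0.1356 · 3 = 0.4067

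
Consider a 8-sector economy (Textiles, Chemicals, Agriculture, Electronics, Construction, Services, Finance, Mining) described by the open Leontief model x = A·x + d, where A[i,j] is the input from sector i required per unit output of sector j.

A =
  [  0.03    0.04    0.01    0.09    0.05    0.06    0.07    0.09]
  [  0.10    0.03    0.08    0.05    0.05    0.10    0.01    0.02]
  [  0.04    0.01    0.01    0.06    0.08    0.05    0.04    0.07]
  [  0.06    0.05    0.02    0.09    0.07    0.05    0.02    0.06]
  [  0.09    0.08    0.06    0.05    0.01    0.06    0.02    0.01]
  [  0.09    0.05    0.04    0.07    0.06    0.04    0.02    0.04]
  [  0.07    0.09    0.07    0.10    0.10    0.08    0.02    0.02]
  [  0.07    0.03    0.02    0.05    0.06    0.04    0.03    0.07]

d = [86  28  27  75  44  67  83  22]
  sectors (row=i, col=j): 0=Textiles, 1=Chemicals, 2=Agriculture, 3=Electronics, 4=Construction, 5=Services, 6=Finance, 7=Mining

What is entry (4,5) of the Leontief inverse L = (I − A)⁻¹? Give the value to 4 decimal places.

L[4,5] = 0.0998

Form M = I − A:
  [  0.97   -0.04   -0.01   -0.09   -0.05   -0.06   -0.07   -0.09]
  [ -0.10    0.97   -0.08   -0.05   -0.05   -0.10   -0.01   -0.02]
  [ -0.04   -0.01    0.99   -0.06   -0.08   -0.05   -0.04   -0.07]
  [ -0.06   -0.05   -0.02    0.91   -0.07   -0.05   -0.02   -0.06]
  [ -0.09   -0.08   -0.06   -0.05    0.99   -0.06   -0.02   -0.01]
  [ -0.09   -0.05   -0.04   -0.07   -0.06    0.96   -0.02   -0.04]
  [ -0.07   -0.09   -0.07   -0.10   -0.10   -0.08    0.98   -0.02]
  [ -0.07   -0.03   -0.02   -0.05   -0.06   -0.04   -0.03    0.93]
Leontief inverse L = M⁻¹:
  [  1.0837    0.0781    0.0391    0.1442    0.0952    0.1042    0.0907    0.1262]
  [  0.1489    1.0635    0.1045    0.1031    0.0927    0.1421    0.0345    0.0596]
  [  0.0831    0.0416    1.0328    0.1032    0.1140    0.0848    0.0577    0.0994]
  [  0.1096    0.0843    0.0461    1.1402    0.1096    0.0917    0.0409    0.0955]
  [  0.1333    0.1081    0.0834    0.0968    1.0487    0.0998    0.0408    0.0442]
  [  0.1367    0.0827    0.0647    0.1198    0.0992    1.0813    0.0421    0.0761]
  [  0.1353    0.1338    0.1055    0.1651    0.1517    0.1359    1.0470    0.0646]
  [  0.1129    0.0605    0.0426    0.0944    0.0953    0.0765    0.0496    1.1022]
Total output x = L · d:
  x_0 = 1.0837·86 + 0.0781·28 + 0.0391·27 + 0.1442·75 + 0.0952·44 + 0.1042·67 + 0.0907·83 + 0.1262·22 = 128.7183
  x_1 = 0.1489·86 + 1.0635·28 + 0.1045·27 + 0.1031·75 + 0.0927·44 + 0.1421·67 + 0.0345·83 + 0.0596·22 = 70.9083
  x_2 = 0.0831·86 + 0.0416·28 + 1.0328·27 + 0.1032·75 + 0.1140·44 + 0.0848·67 + 0.0577·83 + 0.0994·22 = 61.6085
  x_3 = 0.1096·86 + 0.0843·28 + 0.0461·27 + 1.1402·75 + 0.1096·44 + 0.0917·67 + 0.0409·83 + 0.0955·22 = 115.0063
  x_4 = 0.1333·86 + 0.1081·28 + 0.0834·27 + 0.0968·75 + 1.0487·44 + 0.0998·67 + 0.0408·83 + 0.0442·22 = 81.1898
  x_5 = 0.1367·86 + 0.0827·28 + 0.0647·27 + 0.1198·75 + 0.0992·44 + 1.0813·67 + 0.0421·83 + 0.0761·22 = 106.7740
  x_6 = 0.1353·86 + 0.1338·28 + 0.1055·27 + 0.1651·75 + 0.1517·44 + 0.1359·67 + 1.0470·83 + 0.0646·22 = 134.7066
  x_7 = 0.1129·86 + 0.0605·28 + 0.0426·27 + 0.0944·75 + 0.0953·44 + 0.0765·67 + 0.0496·83 + 1.1022·22 = 57.3157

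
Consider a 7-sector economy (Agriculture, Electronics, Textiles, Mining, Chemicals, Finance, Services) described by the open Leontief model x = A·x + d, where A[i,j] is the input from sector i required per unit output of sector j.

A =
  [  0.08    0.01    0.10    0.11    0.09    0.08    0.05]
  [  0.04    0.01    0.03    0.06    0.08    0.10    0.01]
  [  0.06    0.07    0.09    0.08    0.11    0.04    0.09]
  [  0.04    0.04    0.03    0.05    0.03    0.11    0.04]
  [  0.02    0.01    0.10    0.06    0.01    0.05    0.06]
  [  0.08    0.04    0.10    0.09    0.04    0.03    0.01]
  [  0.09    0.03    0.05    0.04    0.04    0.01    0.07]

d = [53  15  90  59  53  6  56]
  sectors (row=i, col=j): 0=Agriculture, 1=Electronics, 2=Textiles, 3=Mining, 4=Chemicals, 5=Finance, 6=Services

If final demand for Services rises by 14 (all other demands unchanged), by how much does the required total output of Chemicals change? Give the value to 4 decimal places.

1.2430

Form M = I − A:
  [  0.92   -0.01   -0.10   -0.11   -0.09   -0.08   -0.05]
  [ -0.04    0.99   -0.03   -0.06   -0.08   -0.10   -0.01]
  [ -0.06   -0.07    0.91   -0.08   -0.11   -0.04   -0.09]
  [ -0.04   -0.04   -0.03    0.95   -0.03   -0.11   -0.04]
  [ -0.02   -0.01   -0.10   -0.06    0.99   -0.05   -0.06]
  [ -0.08   -0.04   -0.10   -0.09   -0.04    0.97   -0.01]
  [ -0.09   -0.03   -0.05   -0.04   -0.04   -0.01    0.93]
Leontief inverse L = M⁻¹:
  [  1.1308    0.0398    0.1663    0.1727    0.1389    0.1320    0.0951]
  [  0.0710    1.0275    0.0732    0.1000    0.1074    0.1320    0.0346]
  [  0.1105    0.0979    1.1541    0.1407    0.1597    0.0924    0.1360]
  [  0.0747    0.0582    0.0720    1.0911    0.0609    0.1427    0.0640]
  [  0.0527    0.0306    0.1381    0.0967    1.0424    0.0788    0.0888]
  [  0.1180    0.0629    0.1490    0.1389    0.0817    1.0737    0.0442]
  [  0.1244    0.0468    0.0911    0.0801    0.0738    0.0431    1.1000]
Total output x = L · d:
  x_0 = 1.1308·53 + 0.0398·15 + 0.1663·90 + 0.1727·59 + 0.1389·53 + 0.1320·6 + 0.0951·56 = 99.1664
  x_1 = 0.0710·53 + 1.0275·15 + 0.0732·90 + 0.1000·59 + 0.1074·53 + 0.1320·6 + 0.0346·56 = 40.0841
  x_2 = 0.1105·53 + 0.0979·15 + 1.1541·90 + 0.1407·59 + 0.1597·53 + 0.0924·6 + 0.1360·56 = 136.1254
  x_3 = 0.0747·53 + 0.0582·15 + 0.0720·90 + 1.0911·59 + 0.0609·53 + 0.1427·6 + 0.0640·56 = 83.3494
  x_4 = 0.0527·53 + 0.0306·15 + 0.1381·90 + 0.0967·59 + 1.0424·53 + 0.0788·6 + 0.0888·56 = 82.0807
  x_5 = 0.1180·53 + 0.0629·15 + 0.1490·90 + 0.1389·59 + 0.0817·53 + 1.0737·6 + 0.0442·56 = 42.0555
  x_6 = 0.1244·53 + 0.0468·15 + 0.0911·90 + 0.0801·59 + 0.0738·53 + 0.0431·6 + 1.1000·56 = 85.9909
Δx_4 = L[4,6] · Δd_6 = 0.0888 · 14 = 1.2430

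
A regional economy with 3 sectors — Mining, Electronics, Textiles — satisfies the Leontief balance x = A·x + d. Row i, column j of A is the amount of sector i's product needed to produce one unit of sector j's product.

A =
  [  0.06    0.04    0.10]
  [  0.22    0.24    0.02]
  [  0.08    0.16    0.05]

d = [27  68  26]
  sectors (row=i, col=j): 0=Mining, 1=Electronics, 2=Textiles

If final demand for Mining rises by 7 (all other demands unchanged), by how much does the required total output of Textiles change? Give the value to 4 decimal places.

Form M = I − A:
  [  0.94   -0.04   -0.10]
  [ -0.22    0.76   -0.02]
  [ -0.08   -0.16    0.95]
Leontief inverse L = M⁻¹:
  [  1.0930    0.0821    0.1168]
  [  0.3202    1.3457    0.0620]
  [  0.1460    0.2336    1.0729]
Total output x = L · d:
  x_0 = 1.0930·27 + 0.0821·68 + 0.1168·26 = 38.1304
  x_1 = 0.3202·27 + 1.3457·68 + 0.0620·26 = 101.7672
  x_2 = 0.1460·27 + 0.2336·68 + 1.0729·26 = 47.7191
Δx_2 = L[2,0] · Δd_0 = 0.1460 · 7 = 1.0218

1.0218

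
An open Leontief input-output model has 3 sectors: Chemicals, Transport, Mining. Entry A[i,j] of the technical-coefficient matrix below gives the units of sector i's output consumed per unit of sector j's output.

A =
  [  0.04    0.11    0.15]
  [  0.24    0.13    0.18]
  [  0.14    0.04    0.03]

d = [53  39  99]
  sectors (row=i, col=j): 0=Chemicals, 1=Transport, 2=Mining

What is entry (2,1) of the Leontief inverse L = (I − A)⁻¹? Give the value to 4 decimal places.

Form M = I − A:
  [  0.96   -0.11   -0.15]
  [ -0.24    0.87   -0.18]
  [ -0.14   -0.04    0.97]
Leontief inverse L = M⁻¹:
  [  1.1080    0.1492    0.1990]
  [  0.3417    1.2053    0.2765]
  [  0.1740    0.0712    1.0711]
Total output x = L · d:
  x_0 = 1.1080·53 + 0.1492·39 + 0.1990·99 = 84.2492
  x_1 = 0.3417·53 + 1.2053·39 + 0.2765·99 = 92.4899
  x_2 = 0.1740·53 + 0.0712·39 + 1.0711·99 = 118.0355

L[2,1] = 0.0712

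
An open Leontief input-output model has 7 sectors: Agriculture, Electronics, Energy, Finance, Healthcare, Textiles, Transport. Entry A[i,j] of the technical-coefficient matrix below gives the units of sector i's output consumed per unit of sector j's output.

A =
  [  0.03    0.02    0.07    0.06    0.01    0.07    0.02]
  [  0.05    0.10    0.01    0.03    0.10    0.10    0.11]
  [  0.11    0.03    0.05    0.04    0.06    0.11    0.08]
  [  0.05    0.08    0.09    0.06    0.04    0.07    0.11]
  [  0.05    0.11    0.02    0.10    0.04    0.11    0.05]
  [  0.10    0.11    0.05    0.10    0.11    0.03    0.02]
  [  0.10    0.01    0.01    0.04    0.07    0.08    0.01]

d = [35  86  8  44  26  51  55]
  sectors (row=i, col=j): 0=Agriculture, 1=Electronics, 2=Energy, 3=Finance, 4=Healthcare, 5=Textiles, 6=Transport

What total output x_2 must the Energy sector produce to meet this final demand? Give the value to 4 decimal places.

44.4397

Form M = I − A:
  [  0.97   -0.02   -0.07   -0.06   -0.01   -0.07   -0.02]
  [ -0.05    0.90   -0.01   -0.03   -0.10   -0.10   -0.11]
  [ -0.11   -0.03    0.95   -0.04   -0.06   -0.11   -0.08]
  [ -0.05   -0.08   -0.09    0.94   -0.04   -0.07   -0.11]
  [ -0.05   -0.11   -0.02   -0.10    0.96   -0.11   -0.05]
  [ -0.10   -0.11   -0.05   -0.10   -0.11    0.97   -0.02]
  [ -0.10   -0.01   -0.01   -0.04   -0.07   -0.08    0.99]
Leontief inverse L = M⁻¹:
  [  1.0679    0.0542    0.0952    0.0922    0.0427    0.1090    0.0499]
  [  0.1113    1.1649    0.0428    0.0879    0.1598    0.1703    0.1564]
  [  0.1687    0.0846    1.0877    0.0952    0.1112    0.1737    0.1204]
  [  0.1148    0.1367    0.1265    1.1131    0.0975    0.1412    0.1592]
  [  0.1091    0.1752    0.0581    0.1551    1.0989    0.1768    0.1027]
  [  0.1584    0.1770    0.0911    0.1584    0.1650    1.1076    0.0785]
  [  0.1358    0.0503    0.0376    0.0799    0.1020    0.1222    1.0380]
Total output x = L · d:
  x_0 = 1.0679·35 + 0.0542·86 + 0.0952·8 + 0.0922·44 + 0.0427·26 + 0.1090·51 + 0.0499·55 = 56.2693
  x_1 = 0.1113·35 + 1.1649·86 + 0.0428·8 + 0.0879·44 + 0.1598·26 + 0.1703·51 + 0.1564·55 = 129.7316
  x_2 = 0.1687·35 + 0.0846·86 + 1.0877·8 + 0.0952·44 + 0.1112·26 + 0.1737·51 + 0.1204·55 = 44.4397
  x_3 = 0.1148·35 + 0.1367·86 + 0.1265·8 + 1.1131·44 + 0.0975·26 + 0.1412·51 + 0.1592·55 = 84.2481
  x_4 = 0.1091·35 + 0.1752·86 + 0.0581·8 + 0.1551·44 + 1.0989·26 + 0.1768·51 + 0.1027·55 = 69.4095
  x_5 = 0.1584·35 + 0.1770·86 + 0.0911·8 + 0.1584·44 + 0.1650·26 + 1.1076·51 + 0.0785·55 = 93.5636
  x_6 = 0.1358·35 + 0.0503·86 + 0.0376·8 + 0.0799·44 + 0.1020·26 + 0.1222·51 + 1.0380·55 = 78.8710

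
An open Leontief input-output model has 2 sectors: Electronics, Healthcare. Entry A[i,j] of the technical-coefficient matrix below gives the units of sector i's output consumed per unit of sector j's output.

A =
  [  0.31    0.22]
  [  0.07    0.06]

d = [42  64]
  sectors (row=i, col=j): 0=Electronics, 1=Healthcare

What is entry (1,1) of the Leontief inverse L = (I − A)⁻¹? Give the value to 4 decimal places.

L[1,1] = 1.0897

Form M = I − A:
  [  0.69   -0.22]
  [ -0.07    0.94]
Leontief inverse L = M⁻¹:
  [  1.4845    0.3474]
  [  0.1105    1.0897]
Total output x = L · d:
  x_0 = 1.4845·42 + 0.3474·64 = 84.5862
  x_1 = 0.1105·42 + 1.0897·64 = 74.3841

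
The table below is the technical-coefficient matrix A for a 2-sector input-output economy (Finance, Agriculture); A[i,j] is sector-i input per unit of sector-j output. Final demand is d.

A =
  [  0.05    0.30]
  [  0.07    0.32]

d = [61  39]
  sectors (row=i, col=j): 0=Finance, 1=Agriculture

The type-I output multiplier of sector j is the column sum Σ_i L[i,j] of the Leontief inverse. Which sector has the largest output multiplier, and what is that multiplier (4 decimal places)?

Form M = I − A:
  [  0.95   -0.30]
  [ -0.07    0.68]
Leontief inverse L = M⁻¹:
  [  1.0880    0.4800]
  [  0.1120    1.5200]
Total output x = L · d:
  x_0 = 1.0880·61 + 0.4800·39 = 85.0880
  x_1 = 0.1120·61 + 1.5200·39 = 66.1120
Output multipliers (column sums of L):
  Finance: 1.2000
  Agriculture: 2.0000

Agriculture (2.0000)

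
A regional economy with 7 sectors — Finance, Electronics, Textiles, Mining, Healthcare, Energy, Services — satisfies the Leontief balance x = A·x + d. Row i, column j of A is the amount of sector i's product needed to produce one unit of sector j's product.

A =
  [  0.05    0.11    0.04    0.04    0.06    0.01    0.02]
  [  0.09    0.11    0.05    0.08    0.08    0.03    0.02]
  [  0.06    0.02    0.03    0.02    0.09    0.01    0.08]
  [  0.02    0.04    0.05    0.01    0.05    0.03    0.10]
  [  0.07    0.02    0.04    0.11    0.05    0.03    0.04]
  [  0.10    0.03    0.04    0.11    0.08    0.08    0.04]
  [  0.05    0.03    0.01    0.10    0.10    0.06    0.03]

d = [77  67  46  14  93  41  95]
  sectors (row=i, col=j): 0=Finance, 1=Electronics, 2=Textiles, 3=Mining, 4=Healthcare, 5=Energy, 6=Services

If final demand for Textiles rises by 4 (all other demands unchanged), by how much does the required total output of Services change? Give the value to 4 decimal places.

Form M = I − A:
  [  0.95   -0.11   -0.04   -0.04   -0.06   -0.01   -0.02]
  [ -0.09    0.89   -0.05   -0.08   -0.08   -0.03   -0.02]
  [ -0.06   -0.02    0.97   -0.02   -0.09   -0.01   -0.08]
  [ -0.02   -0.04   -0.05    0.99   -0.05   -0.03   -0.10]
  [ -0.07   -0.02   -0.04   -0.11    0.95   -0.03   -0.04]
  [ -0.10   -0.03   -0.04   -0.11   -0.08    0.92   -0.04]
  [ -0.05   -0.03   -0.01   -0.10   -0.10   -0.06    0.97]
Leontief inverse L = M⁻¹:
  [  1.0837    0.1432    0.0614    0.0746    0.0969    0.0255    0.0431]
  [  0.1349    1.1542    0.0796    0.1259    0.1299    0.0518    0.0536]
  [  0.0887    0.0440    1.0469    0.0552    0.1242    0.0262    0.1010]
  [  0.0499    0.0623    0.0660    1.0457    0.0865    0.0481    0.1211]
  [  0.1004    0.0486    0.0615    0.1425    1.0878    0.0480    0.0697]
  [  0.1445    0.0694    0.0695    0.1581    0.1312    1.1060    0.0775]
  [  0.0854    0.0593    0.0339    0.1406    0.1395    0.0815    1.0603]
Total output x = L · d:
  x_0 = 1.0837·77 + 0.1432·67 + 0.0614·46 + 0.0746·14 + 0.0969·93 + 0.0255·41 + 0.0431·95 = 111.0636
  x_1 = 0.1349·77 + 1.1542·67 + 0.0796·46 + 0.1259·14 + 0.1299·93 + 0.0518·41 + 0.0536·95 = 112.4367
  x_2 = 0.0887·77 + 0.0440·67 + 1.0469·46 + 0.0552·14 + 0.1242·93 + 0.0262·41 + 0.1010·95 = 80.9348
  x_3 = 0.0499·77 + 0.0623·67 + 0.0660·46 + 1.0457·14 + 0.0865·93 + 0.0481·41 + 0.1211·95 = 47.2092
  x_4 = 0.1004·77 + 0.0486·67 + 0.0615·46 + 0.1425·14 + 1.0878·93 + 0.0480·41 + 0.0697·95 = 125.5585
  x_5 = 0.1445·77 + 0.0694·67 + 0.0695·46 + 0.1581·14 + 0.1312·93 + 1.1060·41 + 0.0775·95 = 86.0858
  x_6 = 0.0854·77 + 0.0593·67 + 0.0339·46 + 0.1406·14 + 0.1395·93 + 0.0815·41 + 1.0603·95 = 131.1109
Δx_6 = L[6,2] · Δd_2 = 0.0339 · 4 = 0.1355

0.1355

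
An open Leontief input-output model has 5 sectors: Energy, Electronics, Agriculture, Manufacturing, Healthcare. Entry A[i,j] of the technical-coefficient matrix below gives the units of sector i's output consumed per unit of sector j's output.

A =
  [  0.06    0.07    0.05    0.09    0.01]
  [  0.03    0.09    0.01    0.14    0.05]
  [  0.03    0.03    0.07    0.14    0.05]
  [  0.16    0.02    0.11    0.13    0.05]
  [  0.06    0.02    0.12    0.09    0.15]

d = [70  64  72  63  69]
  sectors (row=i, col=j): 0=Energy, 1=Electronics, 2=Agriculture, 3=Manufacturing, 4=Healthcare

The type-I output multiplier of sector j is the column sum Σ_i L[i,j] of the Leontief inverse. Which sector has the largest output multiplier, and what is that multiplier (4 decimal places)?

Form M = I − A:
  [  0.94   -0.07   -0.05   -0.09   -0.01]
  [ -0.03    0.91   -0.01   -0.14   -0.05]
  [ -0.03   -0.03    0.93   -0.14   -0.05]
  [ -0.16   -0.02   -0.11    0.87   -0.05]
  [ -0.06   -0.02   -0.12   -0.09    0.85]
Leontief inverse L = M⁻¹:
  [  1.0959    0.0908    0.0810    0.1443    0.0315]
  [  0.0770    1.1128    0.0507    0.2036    0.0813]
  [  0.0770    0.0489    1.1145    0.2036    0.0813]
  [  0.2196    0.0511    0.1674    1.2163    0.0870]
  [  0.1133    0.0449    0.1820    0.1725    1.2013]
Total output x = L · d:
  x_0 = 1.0959·70 + 0.0908·64 + 0.0810·72 + 0.1443·63 + 0.0315·69 = 99.6212
  x_1 = 0.0770·70 + 1.1128·64 + 0.0507·72 + 0.2036·63 + 0.0813·69 = 98.6908
  x_2 = 0.0770·70 + 0.0489·64 + 1.1145·72 + 0.2036·63 + 0.0813·69 = 107.2015
  x_3 = 0.2196·70 + 0.0511·64 + 0.1674·72 + 1.2163·63 + 0.0870·69 = 113.3202
  x_4 = 0.1133·70 + 0.0449·64 + 0.1820·72 + 0.1725·63 + 1.2013·69 = 117.6636
Output multipliers (column sums of L):
  Energy: 1.5827
  Electronics: 1.3485
  Agriculture: 1.5956
  Manufacturing: 1.9403
  Healthcare: 1.4824

Manufacturing (1.9403)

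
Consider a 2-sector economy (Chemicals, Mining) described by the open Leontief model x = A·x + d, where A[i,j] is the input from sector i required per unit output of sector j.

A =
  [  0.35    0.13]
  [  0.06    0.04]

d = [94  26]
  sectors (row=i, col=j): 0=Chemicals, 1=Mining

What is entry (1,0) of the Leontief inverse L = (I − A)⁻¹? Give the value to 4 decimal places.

L[1,0] = 0.0974

Form M = I − A:
  [  0.65   -0.13]
  [ -0.06    0.96]
Leontief inverse L = M⁻¹:
  [  1.5579    0.2110]
  [  0.0974    1.0549]
Total output x = L · d:
  x_0 = 1.5579·94 + 0.2110·26 = 151.9312
  x_1 = 0.0974·94 + 1.0549·26 = 36.5790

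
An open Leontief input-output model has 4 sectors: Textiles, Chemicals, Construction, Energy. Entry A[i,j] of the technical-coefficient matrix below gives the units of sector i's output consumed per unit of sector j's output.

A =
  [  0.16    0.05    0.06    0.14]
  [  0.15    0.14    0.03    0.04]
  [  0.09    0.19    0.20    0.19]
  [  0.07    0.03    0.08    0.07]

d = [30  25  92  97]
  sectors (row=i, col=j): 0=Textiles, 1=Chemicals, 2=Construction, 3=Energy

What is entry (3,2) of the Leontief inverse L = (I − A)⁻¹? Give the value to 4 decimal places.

L[3,2] = 0.1239

Form M = I − A:
  [  0.84   -0.05   -0.06   -0.14]
  [ -0.15    0.86   -0.03   -0.04]
  [ -0.09   -0.19    0.80   -0.19]
  [ -0.07   -0.03   -0.08    0.93]
Leontief inverse L = M⁻¹:
  [  1.2400    0.1058    0.1185    0.2154]
  [  0.2296    1.1956    0.0721    0.1007]
  [  0.2225    0.3133    1.3099    0.3146]
  [  0.1199    0.0735    0.1239    1.1218]
Total output x = L · d:
  x_0 = 1.2400·30 + 0.1058·25 + 0.1185·92 + 0.2154·97 = 71.6453
  x_1 = 0.2296·30 + 1.1956·25 + 0.0721·92 + 0.1007·97 = 53.1846
  x_2 = 0.2225·30 + 0.3133·25 + 1.3099·92 + 0.3146·97 = 165.5330
  x_3 = 0.1199·30 + 0.0735·25 + 0.1239·92 + 1.1218·97 = 125.6488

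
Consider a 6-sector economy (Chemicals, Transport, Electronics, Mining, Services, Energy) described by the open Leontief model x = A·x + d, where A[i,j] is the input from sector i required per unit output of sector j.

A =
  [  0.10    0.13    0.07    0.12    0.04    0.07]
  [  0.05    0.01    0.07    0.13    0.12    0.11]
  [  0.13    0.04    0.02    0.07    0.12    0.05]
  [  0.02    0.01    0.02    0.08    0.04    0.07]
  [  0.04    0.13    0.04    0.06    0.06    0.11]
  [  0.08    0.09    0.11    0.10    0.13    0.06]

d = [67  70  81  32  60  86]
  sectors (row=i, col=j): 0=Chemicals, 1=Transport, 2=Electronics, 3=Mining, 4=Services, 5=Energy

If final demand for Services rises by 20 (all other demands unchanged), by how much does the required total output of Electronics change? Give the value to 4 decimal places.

Form M = I − A:
  [  0.90   -0.13   -0.07   -0.12   -0.04   -0.07]
  [ -0.05    0.99   -0.07   -0.13   -0.12   -0.11]
  [ -0.13   -0.04    0.98   -0.07   -0.12   -0.05]
  [ -0.02   -0.01   -0.02    0.92   -0.04   -0.07]
  [ -0.04   -0.13   -0.04   -0.06    0.94   -0.11]
  [ -0.08   -0.09   -0.11   -0.10   -0.13    0.94]
Leontief inverse L = M⁻¹:
  [  1.1619    0.1883    0.1218    0.2108    0.1180    0.1445]
  [  0.1050    1.0716    0.1158    0.2055    0.1892    0.1768]
  [  0.1804    0.1018    1.0635    0.1428    0.1782    0.1134]
  [  0.0455    0.0380    0.0432    1.1175    0.0740    0.1020]
  [  0.0918    0.1817    0.0883    0.1373    1.1323    0.1755]
  [  0.1476    0.1597    0.1627    0.1922    0.2135    1.1415]
Total output x = L · d:
  x_0 = 1.1619·67 + 0.1883·70 + 0.1218·81 + 0.2108·32 + 0.1180·60 + 0.1445·86 = 127.1493
  x_1 = 0.1050·67 + 1.0716·70 + 0.1158·81 + 0.2055·32 + 0.1892·60 + 0.1768·86 = 124.5570
  x_2 = 0.1804·67 + 0.1018·70 + 1.0635·81 + 0.1428·32 + 0.1782·60 + 0.1134·86 = 130.3737
  x_3 = 0.0455·67 + 0.0380·70 + 0.0432·81 + 1.1175·32 + 0.0740·60 + 0.1020·86 = 58.1844
  x_4 = 0.0918·67 + 0.1817·70 + 0.0883·81 + 0.1373·32 + 1.1323·60 + 0.1755·86 = 113.4417
  x_5 = 0.1476·67 + 0.1597·70 + 0.1627·81 + 0.1922·32 + 0.2135·60 + 1.1415·86 = 151.3713
Δx_2 = L[2,4] · Δd_4 = 0.1782 · 20 = 3.5640

3.5640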